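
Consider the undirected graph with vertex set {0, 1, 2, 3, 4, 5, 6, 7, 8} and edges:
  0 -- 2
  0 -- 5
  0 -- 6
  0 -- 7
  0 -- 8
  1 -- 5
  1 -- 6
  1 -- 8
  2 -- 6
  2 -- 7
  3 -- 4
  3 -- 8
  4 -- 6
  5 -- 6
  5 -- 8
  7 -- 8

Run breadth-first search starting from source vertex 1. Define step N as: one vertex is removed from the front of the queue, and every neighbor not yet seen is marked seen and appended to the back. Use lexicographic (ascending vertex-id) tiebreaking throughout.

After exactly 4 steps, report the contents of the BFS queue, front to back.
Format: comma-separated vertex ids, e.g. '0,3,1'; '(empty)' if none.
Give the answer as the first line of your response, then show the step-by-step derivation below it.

0,2,4,3,7

step 1: dequeue 1; queue=[5,6,8]; order=1
step 2: dequeue 5; queue=[6,8,0]; order=1,5
step 3: dequeue 6; queue=[8,0,2,4]; order=1,5,6
step 4: dequeue 8; queue=[0,2,4,3,7]; order=1,5,6,8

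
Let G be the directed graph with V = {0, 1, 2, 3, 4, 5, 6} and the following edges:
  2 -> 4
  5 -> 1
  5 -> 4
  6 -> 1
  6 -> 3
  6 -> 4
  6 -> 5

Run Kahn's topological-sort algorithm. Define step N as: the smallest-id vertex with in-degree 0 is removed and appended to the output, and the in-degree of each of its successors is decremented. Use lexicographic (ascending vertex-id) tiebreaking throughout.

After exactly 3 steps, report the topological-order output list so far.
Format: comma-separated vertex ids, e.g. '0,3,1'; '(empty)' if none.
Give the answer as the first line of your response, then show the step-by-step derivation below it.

0,2,6

step 1: output 0; order=[0]; indeg=(0,2,0,1,3,1,0)
step 2: output 2; order=[0,2]; indeg=(0,2,0,1,2,1,0)
step 3: output 6; order=[0,2,6]; indeg=(0,1,0,0,1,0,0)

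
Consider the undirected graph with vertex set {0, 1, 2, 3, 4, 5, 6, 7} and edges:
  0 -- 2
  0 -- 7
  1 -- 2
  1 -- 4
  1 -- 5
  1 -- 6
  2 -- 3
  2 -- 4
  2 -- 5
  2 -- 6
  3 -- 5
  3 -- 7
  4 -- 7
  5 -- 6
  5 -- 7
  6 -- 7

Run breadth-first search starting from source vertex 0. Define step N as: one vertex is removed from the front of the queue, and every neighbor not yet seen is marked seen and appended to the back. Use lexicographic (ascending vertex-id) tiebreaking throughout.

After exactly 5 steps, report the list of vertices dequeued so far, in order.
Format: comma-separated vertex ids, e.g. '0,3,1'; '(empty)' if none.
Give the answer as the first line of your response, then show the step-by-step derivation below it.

0,2,7,1,3

step 1: dequeue 0; queue=[2,7]; order=0
step 2: dequeue 2; queue=[7,1,3,4,5,6]; order=0,2
step 3: dequeue 7; queue=[1,3,4,5,6]; order=0,2,7
step 4: dequeue 1; queue=[3,4,5,6]; order=0,2,7,1
step 5: dequeue 3; queue=[4,5,6]; order=0,2,7,1,3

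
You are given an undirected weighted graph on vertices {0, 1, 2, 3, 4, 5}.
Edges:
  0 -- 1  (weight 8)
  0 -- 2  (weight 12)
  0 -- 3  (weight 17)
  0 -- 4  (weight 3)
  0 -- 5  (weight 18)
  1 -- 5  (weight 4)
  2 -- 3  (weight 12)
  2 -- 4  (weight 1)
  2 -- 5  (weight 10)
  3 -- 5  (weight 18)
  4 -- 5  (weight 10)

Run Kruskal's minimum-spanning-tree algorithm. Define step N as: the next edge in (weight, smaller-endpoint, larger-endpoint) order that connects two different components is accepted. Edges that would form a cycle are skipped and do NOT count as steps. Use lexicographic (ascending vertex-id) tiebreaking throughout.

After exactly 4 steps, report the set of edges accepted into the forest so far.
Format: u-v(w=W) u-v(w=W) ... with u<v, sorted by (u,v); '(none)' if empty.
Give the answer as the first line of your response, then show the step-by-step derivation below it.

0-1(w=8) 0-4(w=3) 1-5(w=4) 2-4(w=1)

step 1: add edge 2-4 (w=1); MST = {2-4(w=1)}
step 2: add edge 0-4 (w=3); MST = {0-4(w=3) 2-4(w=1)}
step 3: add edge 1-5 (w=4); MST = {0-4(w=3) 1-5(w=4) 2-4(w=1)}
step 4: add edge 0-1 (w=8); MST = {0-1(w=8) 0-4(w=3) 1-5(w=4) 2-4(w=1)}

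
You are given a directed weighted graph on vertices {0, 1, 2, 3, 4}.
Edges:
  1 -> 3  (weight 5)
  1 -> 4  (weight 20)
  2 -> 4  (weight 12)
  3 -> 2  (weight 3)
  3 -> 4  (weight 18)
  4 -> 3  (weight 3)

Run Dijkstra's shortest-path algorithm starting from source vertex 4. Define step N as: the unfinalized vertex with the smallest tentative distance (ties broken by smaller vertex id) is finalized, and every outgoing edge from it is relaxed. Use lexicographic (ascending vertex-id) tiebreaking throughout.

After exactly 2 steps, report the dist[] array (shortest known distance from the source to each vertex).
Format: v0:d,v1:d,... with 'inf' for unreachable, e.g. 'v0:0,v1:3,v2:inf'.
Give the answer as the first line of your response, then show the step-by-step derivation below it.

v0:inf,v1:inf,v2:6,v3:3,v4:0

step 1: dist = v0:inf,v1:inf,v2:inf,v3:3,v4:0
step 2: dist = v0:inf,v1:inf,v2:6,v3:3,v4:0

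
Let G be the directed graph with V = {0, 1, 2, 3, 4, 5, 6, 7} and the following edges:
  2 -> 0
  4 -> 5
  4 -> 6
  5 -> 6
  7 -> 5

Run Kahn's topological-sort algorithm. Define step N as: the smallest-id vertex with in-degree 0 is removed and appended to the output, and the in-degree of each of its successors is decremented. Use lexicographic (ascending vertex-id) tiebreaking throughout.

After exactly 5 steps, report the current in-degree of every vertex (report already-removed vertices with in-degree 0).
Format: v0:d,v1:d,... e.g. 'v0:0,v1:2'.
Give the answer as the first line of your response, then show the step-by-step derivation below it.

v0:0,v1:0,v2:0,v3:0,v4:0,v5:1,v6:1,v7:0

step 1: output 1; order=[1]; indeg=(1,0,0,0,0,2,2,0)
step 2: output 2; order=[1,2]; indeg=(0,0,0,0,0,2,2,0)
step 3: output 0; order=[1,2,0]; indeg=(0,0,0,0,0,2,2,0)
step 4: output 3; order=[1,2,0,3]; indeg=(0,0,0,0,0,2,2,0)
step 5: output 4; order=[1,2,0,3,4]; indeg=(0,0,0,0,0,1,1,0)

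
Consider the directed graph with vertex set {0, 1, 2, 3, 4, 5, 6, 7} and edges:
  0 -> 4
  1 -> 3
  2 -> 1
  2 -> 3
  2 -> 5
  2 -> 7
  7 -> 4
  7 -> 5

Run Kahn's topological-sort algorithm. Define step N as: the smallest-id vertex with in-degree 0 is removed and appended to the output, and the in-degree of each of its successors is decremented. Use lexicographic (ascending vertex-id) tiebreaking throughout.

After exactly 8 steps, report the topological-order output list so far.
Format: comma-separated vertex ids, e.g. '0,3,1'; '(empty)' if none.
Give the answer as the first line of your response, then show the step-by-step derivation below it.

0,2,1,3,6,7,4,5

step 1: output 0; order=[0]; indeg=(0,1,0,2,1,2,0,1)
step 2: output 2; order=[0,2]; indeg=(0,0,0,1,1,1,0,0)
step 3: output 1; order=[0,2,1]; indeg=(0,0,0,0,1,1,0,0)
step 4: output 3; order=[0,2,1,3]; indeg=(0,0,0,0,1,1,0,0)
step 5: output 6; order=[0,2,1,3,6]; indeg=(0,0,0,0,1,1,0,0)
step 6: output 7; order=[0,2,1,3,6,7]; indeg=(0,0,0,0,0,0,0,0)
step 7: output 4; order=[0,2,1,3,6,7,4]; indeg=(0,0,0,0,0,0,0,0)
step 8: output 5; order=[0,2,1,3,6,7,4,5]; indeg=(0,0,0,0,0,0,0,0)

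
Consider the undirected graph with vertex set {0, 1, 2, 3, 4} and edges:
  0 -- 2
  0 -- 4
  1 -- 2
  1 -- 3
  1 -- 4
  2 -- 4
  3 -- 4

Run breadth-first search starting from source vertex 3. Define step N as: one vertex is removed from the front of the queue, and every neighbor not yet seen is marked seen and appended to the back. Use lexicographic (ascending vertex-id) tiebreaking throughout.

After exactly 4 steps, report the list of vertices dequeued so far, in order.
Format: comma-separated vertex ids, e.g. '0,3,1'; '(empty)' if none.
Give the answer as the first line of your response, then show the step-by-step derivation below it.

3,1,4,2

step 1: dequeue 3; queue=[1,4]; order=3
step 2: dequeue 1; queue=[4,2]; order=3,1
step 3: dequeue 4; queue=[2,0]; order=3,1,4
step 4: dequeue 2; queue=[0]; order=3,1,4,2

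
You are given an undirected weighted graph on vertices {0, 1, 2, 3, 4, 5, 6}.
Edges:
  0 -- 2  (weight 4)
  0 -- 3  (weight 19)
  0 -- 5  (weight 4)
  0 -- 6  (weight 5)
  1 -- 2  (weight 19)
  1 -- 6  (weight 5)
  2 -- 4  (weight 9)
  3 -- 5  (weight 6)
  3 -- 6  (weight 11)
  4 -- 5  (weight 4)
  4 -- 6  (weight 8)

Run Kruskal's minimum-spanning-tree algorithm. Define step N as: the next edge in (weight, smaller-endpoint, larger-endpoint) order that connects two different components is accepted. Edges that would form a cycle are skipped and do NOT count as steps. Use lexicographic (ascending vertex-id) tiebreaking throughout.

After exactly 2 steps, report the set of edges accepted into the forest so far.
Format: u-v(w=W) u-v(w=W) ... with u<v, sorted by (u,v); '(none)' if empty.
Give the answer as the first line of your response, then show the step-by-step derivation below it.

0-2(w=4) 0-5(w=4)

step 1: add edge 0-2 (w=4); MST = {0-2(w=4)}
step 2: add edge 0-5 (w=4); MST = {0-2(w=4) 0-5(w=4)}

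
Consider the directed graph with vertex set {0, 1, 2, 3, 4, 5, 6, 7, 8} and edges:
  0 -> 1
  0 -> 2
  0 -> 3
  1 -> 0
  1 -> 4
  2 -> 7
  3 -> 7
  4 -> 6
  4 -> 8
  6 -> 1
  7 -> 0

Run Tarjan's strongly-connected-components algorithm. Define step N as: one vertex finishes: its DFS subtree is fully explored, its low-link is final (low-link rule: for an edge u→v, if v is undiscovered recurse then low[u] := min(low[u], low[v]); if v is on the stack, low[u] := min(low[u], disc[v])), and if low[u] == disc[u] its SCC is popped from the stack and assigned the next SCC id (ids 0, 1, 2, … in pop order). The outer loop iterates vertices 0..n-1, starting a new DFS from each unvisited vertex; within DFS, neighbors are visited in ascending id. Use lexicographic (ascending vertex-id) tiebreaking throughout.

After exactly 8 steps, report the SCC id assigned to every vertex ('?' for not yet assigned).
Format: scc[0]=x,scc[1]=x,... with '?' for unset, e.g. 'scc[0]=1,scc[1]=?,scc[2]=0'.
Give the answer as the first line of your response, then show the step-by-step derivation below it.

scc[0]=1,scc[1]=1,scc[2]=1,scc[3]=1,scc[4]=1,scc[5]=?,scc[6]=1,scc[7]=1,scc[8]=0

step 1: low=(low[0]=0,low[1]=0,low[2]=?,low[3]=?,low[4]=2,low[5]=?,low[6]=1,low[7]=?,low[8]=?); scc=(scc[0]=?,scc[1]=?,scc[2]=?,scc[3]=?,scc[4]=?,scc[5]=?,scc[6]=?,scc[7]=?,scc[8]=?)
step 2: low=(low[0]=0,low[1]=0,low[2]=?,low[3]=?,low[4]=1,low[5]=?,low[6]=1,low[7]=?,low[8]=4); scc=(scc[0]=?,scc[1]=?,scc[2]=?,scc[3]=?,scc[4]=?,scc[5]=?,scc[6]=?,scc[7]=?,scc[8]=0)
step 3: low=(low[0]=0,low[1]=0,low[2]=?,low[3]=?,low[4]=1,low[5]=?,low[6]=1,low[7]=?,low[8]=4); scc=(scc[0]=?,scc[1]=?,scc[2]=?,scc[3]=?,scc[4]=?,scc[5]=?,scc[6]=?,scc[7]=?,scc[8]=0)
step 4: low=(low[0]=0,low[1]=0,low[2]=?,low[3]=?,low[4]=1,low[5]=?,low[6]=1,low[7]=?,low[8]=4); scc=(scc[0]=?,scc[1]=?,scc[2]=?,scc[3]=?,scc[4]=?,scc[5]=?,scc[6]=?,scc[7]=?,scc[8]=0)
step 5: low=(low[0]=0,low[1]=0,low[2]=5,low[3]=?,low[4]=1,low[5]=?,low[6]=1,low[7]=0,low[8]=4); scc=(scc[0]=?,scc[1]=?,scc[2]=?,scc[3]=?,scc[4]=?,scc[5]=?,scc[6]=?,scc[7]=?,scc[8]=0)
step 6: low=(low[0]=0,low[1]=0,low[2]=0,low[3]=?,low[4]=1,low[5]=?,low[6]=1,low[7]=0,low[8]=4); scc=(scc[0]=?,scc[1]=?,scc[2]=?,scc[3]=?,scc[4]=?,scc[5]=?,scc[6]=?,scc[7]=?,scc[8]=0)
step 7: low=(low[0]=0,low[1]=0,low[2]=0,low[3]=6,low[4]=1,low[5]=?,low[6]=1,low[7]=0,low[8]=4); scc=(scc[0]=?,scc[1]=?,scc[2]=?,scc[3]=?,scc[4]=?,scc[5]=?,scc[6]=?,scc[7]=?,scc[8]=0)
step 8: low=(low[0]=0,low[1]=0,low[2]=0,low[3]=6,low[4]=1,low[5]=?,low[6]=1,low[7]=0,low[8]=4); scc=(scc[0]=1,scc[1]=1,scc[2]=1,scc[3]=1,scc[4]=1,scc[5]=?,scc[6]=1,scc[7]=1,scc[8]=0)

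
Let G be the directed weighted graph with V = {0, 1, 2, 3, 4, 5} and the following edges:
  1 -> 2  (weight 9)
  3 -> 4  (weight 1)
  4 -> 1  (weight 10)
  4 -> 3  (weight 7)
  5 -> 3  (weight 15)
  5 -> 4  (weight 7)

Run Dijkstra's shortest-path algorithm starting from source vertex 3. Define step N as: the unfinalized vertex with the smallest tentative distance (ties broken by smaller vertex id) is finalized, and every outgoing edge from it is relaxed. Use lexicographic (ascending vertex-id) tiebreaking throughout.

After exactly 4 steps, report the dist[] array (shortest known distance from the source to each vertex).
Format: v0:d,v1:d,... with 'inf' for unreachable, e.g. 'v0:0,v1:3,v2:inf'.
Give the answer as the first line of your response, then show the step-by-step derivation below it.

v0:inf,v1:11,v2:20,v3:0,v4:1,v5:inf

step 1: dist = v0:inf,v1:inf,v2:inf,v3:0,v4:1,v5:inf
step 2: dist = v0:inf,v1:11,v2:inf,v3:0,v4:1,v5:inf
step 3: dist = v0:inf,v1:11,v2:20,v3:0,v4:1,v5:inf
step 4: dist = v0:inf,v1:11,v2:20,v3:0,v4:1,v5:inf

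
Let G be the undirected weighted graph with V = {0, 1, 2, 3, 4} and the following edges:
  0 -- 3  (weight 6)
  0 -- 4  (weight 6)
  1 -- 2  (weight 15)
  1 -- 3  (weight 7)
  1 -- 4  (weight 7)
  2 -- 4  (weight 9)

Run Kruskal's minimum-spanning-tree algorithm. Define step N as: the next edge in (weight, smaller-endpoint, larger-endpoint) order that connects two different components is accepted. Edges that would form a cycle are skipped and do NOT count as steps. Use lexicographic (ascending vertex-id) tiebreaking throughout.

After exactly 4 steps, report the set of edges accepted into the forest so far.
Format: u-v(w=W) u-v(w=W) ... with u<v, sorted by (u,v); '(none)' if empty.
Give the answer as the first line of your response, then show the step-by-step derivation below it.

0-3(w=6) 0-4(w=6) 1-3(w=7) 2-4(w=9)

step 1: add edge 0-3 (w=6); MST = {0-3(w=6)}
step 2: add edge 0-4 (w=6); MST = {0-3(w=6) 0-4(w=6)}
step 3: add edge 1-3 (w=7); MST = {0-3(w=6) 0-4(w=6) 1-3(w=7)}
step 4: add edge 2-4 (w=9); MST = {0-3(w=6) 0-4(w=6) 1-3(w=7) 2-4(w=9)}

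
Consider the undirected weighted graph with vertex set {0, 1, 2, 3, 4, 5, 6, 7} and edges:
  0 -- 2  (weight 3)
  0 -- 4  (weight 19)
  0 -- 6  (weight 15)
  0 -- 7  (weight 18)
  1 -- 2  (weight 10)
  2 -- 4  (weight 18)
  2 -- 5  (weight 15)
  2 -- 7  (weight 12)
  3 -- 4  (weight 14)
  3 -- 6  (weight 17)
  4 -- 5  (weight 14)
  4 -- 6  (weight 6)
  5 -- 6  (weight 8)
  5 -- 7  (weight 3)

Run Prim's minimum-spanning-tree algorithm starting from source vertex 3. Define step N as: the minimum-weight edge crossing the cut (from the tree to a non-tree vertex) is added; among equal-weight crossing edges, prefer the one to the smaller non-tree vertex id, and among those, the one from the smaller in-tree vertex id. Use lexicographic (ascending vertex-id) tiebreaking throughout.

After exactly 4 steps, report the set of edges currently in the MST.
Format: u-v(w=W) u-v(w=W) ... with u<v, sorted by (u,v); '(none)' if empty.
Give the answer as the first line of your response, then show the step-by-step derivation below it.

3-4(w=14) 4-6(w=6) 5-6(w=8) 5-7(w=3)

step 1: add edge 3-4 (w=14); MST = {3-4(w=14)}
step 2: add edge 4-6 (w=6); MST = {3-4(w=14) 4-6(w=6)}
step 3: add edge 5-6 (w=8); MST = {3-4(w=14) 4-6(w=6) 5-6(w=8)}
step 4: add edge 5-7 (w=3); MST = {3-4(w=14) 4-6(w=6) 5-6(w=8) 5-7(w=3)}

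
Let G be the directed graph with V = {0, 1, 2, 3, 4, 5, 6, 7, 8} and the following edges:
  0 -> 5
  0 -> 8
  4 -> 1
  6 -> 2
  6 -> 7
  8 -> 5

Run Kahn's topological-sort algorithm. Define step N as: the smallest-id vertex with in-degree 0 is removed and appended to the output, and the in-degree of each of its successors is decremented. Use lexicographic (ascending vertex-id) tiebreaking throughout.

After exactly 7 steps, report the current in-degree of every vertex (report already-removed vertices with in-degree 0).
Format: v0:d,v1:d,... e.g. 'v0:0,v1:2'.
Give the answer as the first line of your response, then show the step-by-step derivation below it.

v0:0,v1:0,v2:0,v3:0,v4:0,v5:1,v6:0,v7:0,v8:0

step 1: output 0; order=[0]; indeg=(0,1,1,0,0,1,0,1,0)
step 2: output 3; order=[0,3]; indeg=(0,1,1,0,0,1,0,1,0)
step 3: output 4; order=[0,3,4]; indeg=(0,0,1,0,0,1,0,1,0)
step 4: output 1; order=[0,3,4,1]; indeg=(0,0,1,0,0,1,0,1,0)
step 5: output 6; order=[0,3,4,1,6]; indeg=(0,0,0,0,0,1,0,0,0)
step 6: output 2; order=[0,3,4,1,6,2]; indeg=(0,0,0,0,0,1,0,0,0)
step 7: output 7; order=[0,3,4,1,6,2,7]; indeg=(0,0,0,0,0,1,0,0,0)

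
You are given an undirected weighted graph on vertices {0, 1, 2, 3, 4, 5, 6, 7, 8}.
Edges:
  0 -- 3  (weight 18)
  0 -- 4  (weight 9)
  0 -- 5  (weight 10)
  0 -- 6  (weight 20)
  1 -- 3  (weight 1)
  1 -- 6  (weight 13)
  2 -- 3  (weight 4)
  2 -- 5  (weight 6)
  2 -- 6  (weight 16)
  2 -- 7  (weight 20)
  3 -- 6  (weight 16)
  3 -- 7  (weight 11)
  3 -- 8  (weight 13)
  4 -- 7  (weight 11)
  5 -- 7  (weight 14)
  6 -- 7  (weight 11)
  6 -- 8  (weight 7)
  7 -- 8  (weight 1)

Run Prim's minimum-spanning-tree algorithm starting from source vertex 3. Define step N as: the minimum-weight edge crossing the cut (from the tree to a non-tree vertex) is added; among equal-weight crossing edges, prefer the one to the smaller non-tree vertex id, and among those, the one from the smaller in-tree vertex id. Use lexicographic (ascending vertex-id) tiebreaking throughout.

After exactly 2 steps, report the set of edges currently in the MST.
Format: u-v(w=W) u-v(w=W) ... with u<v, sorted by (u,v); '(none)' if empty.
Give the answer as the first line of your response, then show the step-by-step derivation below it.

1-3(w=1) 2-3(w=4)

step 1: add edge 1-3 (w=1); MST = {1-3(w=1)}
step 2: add edge 2-3 (w=4); MST = {1-3(w=1) 2-3(w=4)}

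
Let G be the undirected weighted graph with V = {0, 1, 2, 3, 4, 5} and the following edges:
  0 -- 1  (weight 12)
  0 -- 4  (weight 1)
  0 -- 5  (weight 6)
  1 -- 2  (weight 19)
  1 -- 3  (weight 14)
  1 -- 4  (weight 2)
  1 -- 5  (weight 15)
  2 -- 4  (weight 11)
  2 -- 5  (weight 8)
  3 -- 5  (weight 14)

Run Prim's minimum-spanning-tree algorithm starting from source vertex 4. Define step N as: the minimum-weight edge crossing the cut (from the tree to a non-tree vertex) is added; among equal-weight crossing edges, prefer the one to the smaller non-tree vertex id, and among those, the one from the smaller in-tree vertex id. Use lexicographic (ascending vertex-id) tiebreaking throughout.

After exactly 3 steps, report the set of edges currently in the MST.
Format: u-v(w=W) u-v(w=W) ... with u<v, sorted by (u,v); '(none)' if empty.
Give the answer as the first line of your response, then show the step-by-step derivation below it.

0-4(w=1) 0-5(w=6) 1-4(w=2)

step 1: add edge 0-4 (w=1); MST = {0-4(w=1)}
step 2: add edge 1-4 (w=2); MST = {0-4(w=1) 1-4(w=2)}
step 3: add edge 0-5 (w=6); MST = {0-4(w=1) 0-5(w=6) 1-4(w=2)}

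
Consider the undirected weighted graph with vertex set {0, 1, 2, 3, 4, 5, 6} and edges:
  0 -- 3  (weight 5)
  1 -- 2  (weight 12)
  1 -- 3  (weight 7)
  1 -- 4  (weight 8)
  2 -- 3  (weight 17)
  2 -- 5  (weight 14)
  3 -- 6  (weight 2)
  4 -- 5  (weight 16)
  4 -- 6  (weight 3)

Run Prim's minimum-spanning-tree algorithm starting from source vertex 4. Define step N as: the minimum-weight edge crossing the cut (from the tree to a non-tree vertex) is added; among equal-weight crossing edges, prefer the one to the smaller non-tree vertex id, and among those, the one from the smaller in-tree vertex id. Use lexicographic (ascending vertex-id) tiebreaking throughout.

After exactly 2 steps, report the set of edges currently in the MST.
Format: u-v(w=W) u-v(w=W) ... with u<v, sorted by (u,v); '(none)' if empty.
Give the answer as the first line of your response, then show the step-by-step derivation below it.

3-6(w=2) 4-6(w=3)

step 1: add edge 4-6 (w=3); MST = {4-6(w=3)}
step 2: add edge 3-6 (w=2); MST = {3-6(w=2) 4-6(w=3)}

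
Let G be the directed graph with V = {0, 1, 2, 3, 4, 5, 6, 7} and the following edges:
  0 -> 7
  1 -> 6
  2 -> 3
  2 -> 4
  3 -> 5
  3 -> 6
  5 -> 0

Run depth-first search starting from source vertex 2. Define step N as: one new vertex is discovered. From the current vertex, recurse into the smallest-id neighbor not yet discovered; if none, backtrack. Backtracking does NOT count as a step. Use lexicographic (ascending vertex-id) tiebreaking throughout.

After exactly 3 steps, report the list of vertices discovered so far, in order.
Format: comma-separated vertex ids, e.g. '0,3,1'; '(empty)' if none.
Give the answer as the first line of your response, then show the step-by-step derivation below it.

2,3,5

step 1: discover 2; path=2; order=2
step 2: discover 3; path=2>3; order=2,3
step 3: discover 5; path=2>3>5; order=2,3,5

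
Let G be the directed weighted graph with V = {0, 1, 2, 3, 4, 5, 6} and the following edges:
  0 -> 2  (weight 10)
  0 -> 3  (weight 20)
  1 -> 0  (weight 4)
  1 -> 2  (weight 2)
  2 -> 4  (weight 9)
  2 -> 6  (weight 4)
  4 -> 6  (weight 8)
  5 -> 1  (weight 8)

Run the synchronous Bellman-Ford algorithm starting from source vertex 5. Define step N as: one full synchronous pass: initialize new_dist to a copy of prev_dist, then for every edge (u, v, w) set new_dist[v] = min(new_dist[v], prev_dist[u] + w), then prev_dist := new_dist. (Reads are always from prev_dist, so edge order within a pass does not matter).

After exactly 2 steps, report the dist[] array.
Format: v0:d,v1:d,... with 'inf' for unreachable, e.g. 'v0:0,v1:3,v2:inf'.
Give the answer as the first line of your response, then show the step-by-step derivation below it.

v0:12,v1:8,v2:10,v3:inf,v4:inf,v5:0,v6:inf

step 1: dist = v0:inf,v1:8,v2:inf,v3:inf,v4:inf,v5:0,v6:inf
step 2: dist = v0:12,v1:8,v2:10,v3:inf,v4:inf,v5:0,v6:inf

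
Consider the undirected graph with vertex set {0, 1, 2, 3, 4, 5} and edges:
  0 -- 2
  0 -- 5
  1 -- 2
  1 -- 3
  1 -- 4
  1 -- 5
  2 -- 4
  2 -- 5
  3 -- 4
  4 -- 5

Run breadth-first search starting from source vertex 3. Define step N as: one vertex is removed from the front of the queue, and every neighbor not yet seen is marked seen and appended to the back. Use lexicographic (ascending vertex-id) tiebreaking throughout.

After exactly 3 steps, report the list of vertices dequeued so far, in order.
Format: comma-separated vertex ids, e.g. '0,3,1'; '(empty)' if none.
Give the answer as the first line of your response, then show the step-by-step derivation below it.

3,1,4

step 1: dequeue 3; queue=[1,4]; order=3
step 2: dequeue 1; queue=[4,2,5]; order=3,1
step 3: dequeue 4; queue=[2,5]; order=3,1,4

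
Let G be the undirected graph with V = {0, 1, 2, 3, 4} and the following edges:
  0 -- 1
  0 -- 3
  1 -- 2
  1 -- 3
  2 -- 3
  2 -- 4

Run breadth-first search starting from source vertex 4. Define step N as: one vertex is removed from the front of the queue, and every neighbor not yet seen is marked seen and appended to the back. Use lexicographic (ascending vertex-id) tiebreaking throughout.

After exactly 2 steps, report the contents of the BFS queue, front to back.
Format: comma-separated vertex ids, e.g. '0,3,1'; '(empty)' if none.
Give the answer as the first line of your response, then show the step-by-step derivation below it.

1,3

step 1: dequeue 4; queue=[2]; order=4
step 2: dequeue 2; queue=[1,3]; order=4,2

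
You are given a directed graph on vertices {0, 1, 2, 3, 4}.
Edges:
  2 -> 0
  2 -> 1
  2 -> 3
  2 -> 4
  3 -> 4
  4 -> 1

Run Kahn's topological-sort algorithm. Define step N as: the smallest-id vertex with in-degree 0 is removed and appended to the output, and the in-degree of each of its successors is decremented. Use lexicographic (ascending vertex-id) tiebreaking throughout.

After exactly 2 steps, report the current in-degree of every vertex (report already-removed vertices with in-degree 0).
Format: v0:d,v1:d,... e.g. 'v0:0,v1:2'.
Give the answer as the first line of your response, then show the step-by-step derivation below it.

v0:0,v1:1,v2:0,v3:0,v4:1

step 1: output 2; order=[2]; indeg=(0,1,0,0,1)
step 2: output 0; order=[2,0]; indeg=(0,1,0,0,1)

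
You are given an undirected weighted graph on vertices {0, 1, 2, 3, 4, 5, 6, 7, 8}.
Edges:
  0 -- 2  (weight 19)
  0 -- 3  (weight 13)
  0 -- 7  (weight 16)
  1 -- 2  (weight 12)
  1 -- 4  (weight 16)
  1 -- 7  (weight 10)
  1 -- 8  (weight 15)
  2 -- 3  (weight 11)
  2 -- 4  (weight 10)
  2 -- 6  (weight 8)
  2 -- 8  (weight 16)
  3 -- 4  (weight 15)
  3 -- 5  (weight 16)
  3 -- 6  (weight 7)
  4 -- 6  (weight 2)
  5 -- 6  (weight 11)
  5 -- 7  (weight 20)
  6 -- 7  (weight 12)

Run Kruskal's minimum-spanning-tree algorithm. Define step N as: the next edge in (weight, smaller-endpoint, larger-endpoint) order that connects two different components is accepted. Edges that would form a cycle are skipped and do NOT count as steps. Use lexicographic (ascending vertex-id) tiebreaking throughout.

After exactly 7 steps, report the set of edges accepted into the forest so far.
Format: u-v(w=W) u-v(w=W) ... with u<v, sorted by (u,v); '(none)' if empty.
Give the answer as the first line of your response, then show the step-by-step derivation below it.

0-3(w=13) 1-2(w=12) 1-7(w=10) 2-6(w=8) 3-6(w=7) 4-6(w=2) 5-6(w=11)

step 1: add edge 4-6 (w=2); MST = {4-6(w=2)}
step 2: add edge 3-6 (w=7); MST = {3-6(w=7) 4-6(w=2)}
step 3: add edge 2-6 (w=8); MST = {2-6(w=8) 3-6(w=7) 4-6(w=2)}
step 4: add edge 1-7 (w=10); MST = {1-7(w=10) 2-6(w=8) 3-6(w=7) 4-6(w=2)}
step 5: add edge 5-6 (w=11); MST = {1-7(w=10) 2-6(w=8) 3-6(w=7) 4-6(w=2) 5-6(w=11)}
step 6: add edge 1-2 (w=12); MST = {1-2(w=12) 1-7(w=10) 2-6(w=8) 3-6(w=7) 4-6(w=2) 5-6(w=11)}
step 7: add edge 0-3 (w=13); MST = {0-3(w=13) 1-2(w=12) 1-7(w=10) 2-6(w=8) 3-6(w=7) 4-6(w=2) 5-6(w=11)}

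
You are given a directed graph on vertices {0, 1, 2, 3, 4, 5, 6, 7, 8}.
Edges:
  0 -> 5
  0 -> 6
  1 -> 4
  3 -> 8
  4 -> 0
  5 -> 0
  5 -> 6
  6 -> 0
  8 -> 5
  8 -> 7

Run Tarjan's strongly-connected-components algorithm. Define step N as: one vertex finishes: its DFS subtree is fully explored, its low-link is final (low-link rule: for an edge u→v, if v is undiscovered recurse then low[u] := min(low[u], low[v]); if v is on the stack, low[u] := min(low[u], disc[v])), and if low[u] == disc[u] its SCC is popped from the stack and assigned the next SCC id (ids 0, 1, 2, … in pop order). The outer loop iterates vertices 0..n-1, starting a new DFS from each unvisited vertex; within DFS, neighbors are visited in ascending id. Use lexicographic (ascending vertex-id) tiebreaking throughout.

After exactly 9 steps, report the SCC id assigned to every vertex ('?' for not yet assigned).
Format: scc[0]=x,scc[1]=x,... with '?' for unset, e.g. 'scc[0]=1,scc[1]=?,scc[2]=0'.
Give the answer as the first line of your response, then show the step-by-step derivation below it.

scc[0]=0,scc[1]=2,scc[2]=3,scc[3]=6,scc[4]=1,scc[5]=0,scc[6]=0,scc[7]=4,scc[8]=5

step 1: low=(low[0]=0,low[1]=?,low[2]=?,low[3]=?,low[4]=?,low[5]=0,low[6]=0,low[7]=?,low[8]=?); scc=(scc[0]=?,scc[1]=?,scc[2]=?,scc[3]=?,scc[4]=?,scc[5]=?,scc[6]=?,scc[7]=?,scc[8]=?)
step 2: low=(low[0]=0,low[1]=?,low[2]=?,low[3]=?,low[4]=?,low[5]=0,low[6]=0,low[7]=?,low[8]=?); scc=(scc[0]=?,scc[1]=?,scc[2]=?,scc[3]=?,scc[4]=?,scc[5]=?,scc[6]=?,scc[7]=?,scc[8]=?)
step 3: low=(low[0]=0,low[1]=?,low[2]=?,low[3]=?,low[4]=?,low[5]=0,low[6]=0,low[7]=?,low[8]=?); scc=(scc[0]=0,scc[1]=?,scc[2]=?,scc[3]=?,scc[4]=?,scc[5]=0,scc[6]=0,scc[7]=?,scc[8]=?)
step 4: low=(low[0]=0,low[1]=3,low[2]=?,low[3]=?,low[4]=4,low[5]=0,low[6]=0,low[7]=?,low[8]=?); scc=(scc[0]=0,scc[1]=?,scc[2]=?,scc[3]=?,scc[4]=1,scc[5]=0,scc[6]=0,scc[7]=?,scc[8]=?)
step 5: low=(low[0]=0,low[1]=3,low[2]=?,low[3]=?,low[4]=4,low[5]=0,low[6]=0,low[7]=?,low[8]=?); scc=(scc[0]=0,scc[1]=2,scc[2]=?,scc[3]=?,scc[4]=1,scc[5]=0,scc[6]=0,scc[7]=?,scc[8]=?)
step 6: low=(low[0]=0,low[1]=3,low[2]=5,low[3]=?,low[4]=4,low[5]=0,low[6]=0,low[7]=?,low[8]=?); scc=(scc[0]=0,scc[1]=2,scc[2]=3,scc[3]=?,scc[4]=1,scc[5]=0,scc[6]=0,scc[7]=?,scc[8]=?)
step 7: low=(low[0]=0,low[1]=3,low[2]=5,low[3]=6,low[4]=4,low[5]=0,low[6]=0,low[7]=8,low[8]=7); scc=(scc[0]=0,scc[1]=2,scc[2]=3,scc[3]=?,scc[4]=1,scc[5]=0,scc[6]=0,scc[7]=4,scc[8]=?)
step 8: low=(low[0]=0,low[1]=3,low[2]=5,low[3]=6,low[4]=4,low[5]=0,low[6]=0,low[7]=8,low[8]=7); scc=(scc[0]=0,scc[1]=2,scc[2]=3,scc[3]=?,scc[4]=1,scc[5]=0,scc[6]=0,scc[7]=4,scc[8]=5)
step 9: low=(low[0]=0,low[1]=3,low[2]=5,low[3]=6,low[4]=4,low[5]=0,low[6]=0,low[7]=8,low[8]=7); scc=(scc[0]=0,scc[1]=2,scc[2]=3,scc[3]=6,scc[4]=1,scc[5]=0,scc[6]=0,scc[7]=4,scc[8]=5)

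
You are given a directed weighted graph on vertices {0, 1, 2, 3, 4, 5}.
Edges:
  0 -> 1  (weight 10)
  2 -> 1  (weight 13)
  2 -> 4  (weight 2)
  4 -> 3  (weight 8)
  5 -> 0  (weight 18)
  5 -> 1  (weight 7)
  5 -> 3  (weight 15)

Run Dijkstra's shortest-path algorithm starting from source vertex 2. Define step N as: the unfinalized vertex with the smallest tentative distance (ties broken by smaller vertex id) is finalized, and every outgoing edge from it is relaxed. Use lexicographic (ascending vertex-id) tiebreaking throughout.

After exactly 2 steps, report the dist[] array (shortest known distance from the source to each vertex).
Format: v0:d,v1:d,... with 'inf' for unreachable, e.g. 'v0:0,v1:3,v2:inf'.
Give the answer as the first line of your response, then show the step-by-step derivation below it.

v0:inf,v1:13,v2:0,v3:10,v4:2,v5:inf

step 1: dist = v0:inf,v1:13,v2:0,v3:inf,v4:2,v5:inf
step 2: dist = v0:inf,v1:13,v2:0,v3:10,v4:2,v5:inf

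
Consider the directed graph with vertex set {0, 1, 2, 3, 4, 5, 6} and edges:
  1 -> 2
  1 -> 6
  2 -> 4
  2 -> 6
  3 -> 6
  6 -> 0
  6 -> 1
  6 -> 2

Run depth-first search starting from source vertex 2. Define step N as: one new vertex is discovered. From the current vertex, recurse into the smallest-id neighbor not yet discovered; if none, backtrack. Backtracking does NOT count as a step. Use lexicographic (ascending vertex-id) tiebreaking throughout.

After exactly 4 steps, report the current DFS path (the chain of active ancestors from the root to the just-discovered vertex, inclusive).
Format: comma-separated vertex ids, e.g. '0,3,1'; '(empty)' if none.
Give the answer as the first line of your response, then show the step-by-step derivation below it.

2,6,0

step 1: discover 2; path=2; order=2
step 2: discover 4; path=2>4; order=2,4
step 3: discover 6; path=2>6; order=2,4,6
step 4: discover 0; path=2>6>0; order=2,4,6,0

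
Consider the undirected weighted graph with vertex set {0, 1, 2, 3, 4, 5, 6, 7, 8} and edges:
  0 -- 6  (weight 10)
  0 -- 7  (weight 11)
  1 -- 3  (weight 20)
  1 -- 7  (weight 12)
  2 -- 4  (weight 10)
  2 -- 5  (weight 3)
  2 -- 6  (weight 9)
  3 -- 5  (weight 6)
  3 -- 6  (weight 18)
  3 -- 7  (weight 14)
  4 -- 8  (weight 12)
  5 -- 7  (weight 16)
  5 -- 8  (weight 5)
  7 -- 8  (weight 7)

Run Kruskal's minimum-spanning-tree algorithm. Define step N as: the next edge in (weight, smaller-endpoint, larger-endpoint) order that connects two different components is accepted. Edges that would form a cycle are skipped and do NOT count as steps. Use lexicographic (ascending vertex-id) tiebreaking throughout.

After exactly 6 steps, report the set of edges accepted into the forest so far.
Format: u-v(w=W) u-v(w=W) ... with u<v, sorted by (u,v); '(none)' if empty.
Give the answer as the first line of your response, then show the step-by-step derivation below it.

0-6(w=10) 2-5(w=3) 2-6(w=9) 3-5(w=6) 5-8(w=5) 7-8(w=7)

step 1: add edge 2-5 (w=3); MST = {2-5(w=3)}
step 2: add edge 5-8 (w=5); MST = {2-5(w=3) 5-8(w=5)}
step 3: add edge 3-5 (w=6); MST = {2-5(w=3) 3-5(w=6) 5-8(w=5)}
step 4: add edge 7-8 (w=7); MST = {2-5(w=3) 3-5(w=6) 5-8(w=5) 7-8(w=7)}
step 5: add edge 2-6 (w=9); MST = {2-5(w=3) 2-6(w=9) 3-5(w=6) 5-8(w=5) 7-8(w=7)}
step 6: add edge 0-6 (w=10); MST = {0-6(w=10) 2-5(w=3) 2-6(w=9) 3-5(w=6) 5-8(w=5) 7-8(w=7)}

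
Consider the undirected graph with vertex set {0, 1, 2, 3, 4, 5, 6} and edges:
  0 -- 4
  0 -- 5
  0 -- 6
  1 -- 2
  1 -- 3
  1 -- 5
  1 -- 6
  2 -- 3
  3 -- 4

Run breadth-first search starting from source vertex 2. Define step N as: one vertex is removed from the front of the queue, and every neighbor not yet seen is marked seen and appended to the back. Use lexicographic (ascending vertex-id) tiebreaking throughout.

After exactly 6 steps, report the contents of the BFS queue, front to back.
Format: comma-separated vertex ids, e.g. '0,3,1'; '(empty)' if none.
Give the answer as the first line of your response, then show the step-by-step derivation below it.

0

step 1: dequeue 2; queue=[1,3]; order=2
step 2: dequeue 1; queue=[3,5,6]; order=2,1
step 3: dequeue 3; queue=[5,6,4]; order=2,1,3
step 4: dequeue 5; queue=[6,4,0]; order=2,1,3,5
step 5: dequeue 6; queue=[4,0]; order=2,1,3,5,6
step 6: dequeue 4; queue=[0]; order=2,1,3,5,6,4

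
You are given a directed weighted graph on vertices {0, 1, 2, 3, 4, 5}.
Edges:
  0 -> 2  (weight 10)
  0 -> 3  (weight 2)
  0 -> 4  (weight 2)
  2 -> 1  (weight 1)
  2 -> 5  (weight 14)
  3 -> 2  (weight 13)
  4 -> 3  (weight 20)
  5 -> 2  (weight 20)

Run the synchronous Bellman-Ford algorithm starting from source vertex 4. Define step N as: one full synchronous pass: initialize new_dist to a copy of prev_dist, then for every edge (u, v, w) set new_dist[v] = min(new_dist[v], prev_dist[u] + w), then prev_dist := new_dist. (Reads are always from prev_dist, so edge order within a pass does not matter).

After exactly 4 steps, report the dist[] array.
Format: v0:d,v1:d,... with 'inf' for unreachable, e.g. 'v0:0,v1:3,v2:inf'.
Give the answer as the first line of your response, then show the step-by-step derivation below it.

v0:inf,v1:34,v2:33,v3:20,v4:0,v5:47

step 1: dist = v0:inf,v1:inf,v2:inf,v3:20,v4:0,v5:inf
step 2: dist = v0:inf,v1:inf,v2:33,v3:20,v4:0,v5:inf
step 3: dist = v0:inf,v1:34,v2:33,v3:20,v4:0,v5:47
step 4: dist = v0:inf,v1:34,v2:33,v3:20,v4:0,v5:47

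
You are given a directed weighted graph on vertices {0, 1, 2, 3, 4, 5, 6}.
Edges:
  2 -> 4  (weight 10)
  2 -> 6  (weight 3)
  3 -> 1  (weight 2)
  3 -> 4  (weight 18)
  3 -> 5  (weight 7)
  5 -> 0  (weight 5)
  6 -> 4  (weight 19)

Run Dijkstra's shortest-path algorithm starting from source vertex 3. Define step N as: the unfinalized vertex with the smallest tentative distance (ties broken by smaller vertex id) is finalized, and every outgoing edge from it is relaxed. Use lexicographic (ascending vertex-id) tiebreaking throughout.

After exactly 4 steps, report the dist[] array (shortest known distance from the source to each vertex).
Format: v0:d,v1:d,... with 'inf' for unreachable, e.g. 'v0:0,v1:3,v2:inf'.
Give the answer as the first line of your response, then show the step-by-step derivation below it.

v0:12,v1:2,v2:inf,v3:0,v4:18,v5:7,v6:inf

step 1: dist = v0:inf,v1:2,v2:inf,v3:0,v4:18,v5:7,v6:inf
step 2: dist = v0:inf,v1:2,v2:inf,v3:0,v4:18,v5:7,v6:inf
step 3: dist = v0:12,v1:2,v2:inf,v3:0,v4:18,v5:7,v6:inf
step 4: dist = v0:12,v1:2,v2:inf,v3:0,v4:18,v5:7,v6:inf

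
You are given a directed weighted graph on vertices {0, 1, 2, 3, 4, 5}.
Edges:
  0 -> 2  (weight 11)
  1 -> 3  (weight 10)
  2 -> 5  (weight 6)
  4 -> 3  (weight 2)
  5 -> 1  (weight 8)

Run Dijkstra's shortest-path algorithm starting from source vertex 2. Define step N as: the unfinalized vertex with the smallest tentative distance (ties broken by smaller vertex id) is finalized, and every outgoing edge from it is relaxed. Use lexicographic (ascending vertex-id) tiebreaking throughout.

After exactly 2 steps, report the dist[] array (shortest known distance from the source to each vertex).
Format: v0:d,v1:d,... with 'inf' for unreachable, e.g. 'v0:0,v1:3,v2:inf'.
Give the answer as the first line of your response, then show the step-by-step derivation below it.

v0:inf,v1:14,v2:0,v3:inf,v4:inf,v5:6

step 1: dist = v0:inf,v1:inf,v2:0,v3:inf,v4:inf,v5:6
step 2: dist = v0:inf,v1:14,v2:0,v3:inf,v4:inf,v5:6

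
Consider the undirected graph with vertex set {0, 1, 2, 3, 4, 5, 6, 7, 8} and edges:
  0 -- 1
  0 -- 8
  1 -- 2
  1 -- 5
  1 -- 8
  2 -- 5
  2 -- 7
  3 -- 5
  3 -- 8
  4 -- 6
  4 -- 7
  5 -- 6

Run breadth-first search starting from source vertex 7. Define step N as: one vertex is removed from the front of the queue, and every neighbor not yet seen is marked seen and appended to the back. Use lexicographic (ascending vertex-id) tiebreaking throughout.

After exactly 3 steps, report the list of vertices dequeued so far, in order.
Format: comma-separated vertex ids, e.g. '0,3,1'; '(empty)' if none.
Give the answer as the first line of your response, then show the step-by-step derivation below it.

7,2,4

step 1: dequeue 7; queue=[2,4]; order=7
step 2: dequeue 2; queue=[4,1,5]; order=7,2
step 3: dequeue 4; queue=[1,5,6]; order=7,2,4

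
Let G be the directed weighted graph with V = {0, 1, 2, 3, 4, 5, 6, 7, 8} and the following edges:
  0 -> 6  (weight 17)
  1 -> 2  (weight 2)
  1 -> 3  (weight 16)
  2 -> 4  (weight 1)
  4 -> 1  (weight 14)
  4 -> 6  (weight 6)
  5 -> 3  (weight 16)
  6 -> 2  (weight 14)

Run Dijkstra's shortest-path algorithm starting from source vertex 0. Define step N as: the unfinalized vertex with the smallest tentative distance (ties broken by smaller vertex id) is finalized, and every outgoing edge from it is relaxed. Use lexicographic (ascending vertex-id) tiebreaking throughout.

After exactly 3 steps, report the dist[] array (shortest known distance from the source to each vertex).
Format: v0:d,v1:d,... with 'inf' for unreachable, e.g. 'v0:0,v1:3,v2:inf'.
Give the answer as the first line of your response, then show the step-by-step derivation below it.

v0:0,v1:inf,v2:31,v3:inf,v4:32,v5:inf,v6:17,v7:inf,v8:inf

step 1: dist = v0:0,v1:inf,v2:inf,v3:inf,v4:inf,v5:inf,v6:17,v7:inf,v8:inf
step 2: dist = v0:0,v1:inf,v2:31,v3:inf,v4:inf,v5:inf,v6:17,v7:inf,v8:inf
step 3: dist = v0:0,v1:inf,v2:31,v3:inf,v4:32,v5:inf,v6:17,v7:inf,v8:inf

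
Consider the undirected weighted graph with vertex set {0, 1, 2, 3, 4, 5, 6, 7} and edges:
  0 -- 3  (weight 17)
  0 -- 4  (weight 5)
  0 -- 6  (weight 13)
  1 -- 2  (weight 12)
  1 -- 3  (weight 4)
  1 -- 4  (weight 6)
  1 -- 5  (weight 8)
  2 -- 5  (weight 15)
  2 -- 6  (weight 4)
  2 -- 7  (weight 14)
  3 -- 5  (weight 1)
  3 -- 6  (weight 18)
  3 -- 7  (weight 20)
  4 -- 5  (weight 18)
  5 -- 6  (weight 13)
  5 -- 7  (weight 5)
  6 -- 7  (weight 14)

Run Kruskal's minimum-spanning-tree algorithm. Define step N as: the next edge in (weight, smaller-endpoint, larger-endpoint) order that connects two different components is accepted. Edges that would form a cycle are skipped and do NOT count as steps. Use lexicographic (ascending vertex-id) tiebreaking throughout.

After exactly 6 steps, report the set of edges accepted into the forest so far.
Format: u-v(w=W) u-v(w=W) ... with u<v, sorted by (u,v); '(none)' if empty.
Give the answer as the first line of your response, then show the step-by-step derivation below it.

0-4(w=5) 1-3(w=4) 1-4(w=6) 2-6(w=4) 3-5(w=1) 5-7(w=5)

step 1: add edge 3-5 (w=1); MST = {3-5(w=1)}
step 2: add edge 1-3 (w=4); MST = {1-3(w=4) 3-5(w=1)}
step 3: add edge 2-6 (w=4); MST = {1-3(w=4) 2-6(w=4) 3-5(w=1)}
step 4: add edge 0-4 (w=5); MST = {0-4(w=5) 1-3(w=4) 2-6(w=4) 3-5(w=1)}
step 5: add edge 5-7 (w=5); MST = {0-4(w=5) 1-3(w=4) 2-6(w=4) 3-5(w=1) 5-7(w=5)}
step 6: add edge 1-4 (w=6); MST = {0-4(w=5) 1-3(w=4) 1-4(w=6) 2-6(w=4) 3-5(w=1) 5-7(w=5)}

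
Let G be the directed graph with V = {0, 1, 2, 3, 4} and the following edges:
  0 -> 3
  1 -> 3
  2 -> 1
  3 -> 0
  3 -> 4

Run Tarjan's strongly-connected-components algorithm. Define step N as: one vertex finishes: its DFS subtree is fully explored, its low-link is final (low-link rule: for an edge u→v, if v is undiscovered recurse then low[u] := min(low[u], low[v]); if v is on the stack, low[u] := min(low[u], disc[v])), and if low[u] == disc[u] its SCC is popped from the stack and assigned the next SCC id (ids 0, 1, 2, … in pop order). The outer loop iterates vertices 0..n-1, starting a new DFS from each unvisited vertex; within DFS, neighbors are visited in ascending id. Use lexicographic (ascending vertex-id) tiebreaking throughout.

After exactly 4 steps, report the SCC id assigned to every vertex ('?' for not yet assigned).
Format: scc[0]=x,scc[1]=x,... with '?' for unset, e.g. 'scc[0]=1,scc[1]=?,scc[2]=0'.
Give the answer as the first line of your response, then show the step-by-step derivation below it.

scc[0]=1,scc[1]=2,scc[2]=?,scc[3]=1,scc[4]=0

step 1: low=(low[0]=0,low[1]=?,low[2]=?,low[3]=0,low[4]=2); scc=(scc[0]=?,scc[1]=?,scc[2]=?,scc[3]=?,scc[4]=0)
step 2: low=(low[0]=0,low[1]=?,low[2]=?,low[3]=0,low[4]=2); scc=(scc[0]=?,scc[1]=?,scc[2]=?,scc[3]=?,scc[4]=0)
step 3: low=(low[0]=0,low[1]=?,low[2]=?,low[3]=0,low[4]=2); scc=(scc[0]=1,scc[1]=?,scc[2]=?,scc[3]=1,scc[4]=0)
step 4: low=(low[0]=0,low[1]=3,low[2]=?,low[3]=0,low[4]=2); scc=(scc[0]=1,scc[1]=2,scc[2]=?,scc[3]=1,scc[4]=0)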